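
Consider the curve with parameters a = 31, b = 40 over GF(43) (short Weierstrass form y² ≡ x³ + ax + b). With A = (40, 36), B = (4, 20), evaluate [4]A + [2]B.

First 4A:
Repeated addition: build up to 4A.
2A: tangent at (40, 36): λ = (3·40² + 31)/(2·36) ≡ 15/29. 29⁻¹ ≡ 3 (mod 43) since 29·3 = 87 ≡ 1, so λ ≡ 15·3 ≡ 2.
  x = λ² - 40 - 40 = 4 - 80 ≡ 10; y = λ·(40 - 10) - 36 ≡ 24. → (10, 24)
3A: (10, 24) + (40, 36). λ = (36 - 24)/(40 - 10) ≡ 12/30 mod 43. 30⁻¹ ≡ 33 (mod 43), so λ ≡ 9.
  x = λ² - 10 - 40 = 81 - 50 ≡ 31; y = λ·(10 - 31) - 24 ≡ 2. → (31, 2)
4A: (31, 2) + (40, 36). λ = (36 - 2)/(40 - 31) ≡ 34/9 mod 43. 9⁻¹ ≡ 24 (mod 43) since 9·24 = 216 ≡ 1, so λ ≡ 42.
  x = λ² - 31 - 40 = 1764 - 71 ≡ 16; y = λ·(31 - 16) - 2 ≡ 26. → (16, 26)
4A = (16, 26).
Next 2B:
Repeated addition: build up to 2B.
2B: tangent at (4, 20): λ = (3·4² + 31)/(2·20) ≡ 36/40. 40⁻¹ ≡ 14 (mod 43) since 40·14 = 560 ≡ 1, so λ ≡ 36·14 ≡ 31.
  x = λ² - 4 - 4 = 961 - 8 ≡ 7; y = λ·(4 - 7) - 20 ≡ 16. → (7, 16)
2B = (7, 16).
Finally 4A + 2B:
(16, 26) + (7, 16). λ = (16 - 26)/(7 - 16) ≡ 33/34 mod 43. 34⁻¹ ≡ 19 (mod 43), so λ ≡ 25.
  x = λ² - 16 - 7 = 625 - 23 ≡ 0; y = λ·(16 - 0) - 26 ≡ 30. → (0, 30)

(0, 30)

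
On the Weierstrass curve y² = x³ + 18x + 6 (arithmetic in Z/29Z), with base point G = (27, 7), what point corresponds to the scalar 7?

Double-and-add on 7 = (111)₂. Start with G = (27, 7) for the leading 1-bit.
double: tangent at (27, 7): λ = (3·27² + 18)/(2·7) ≡ 1/14. 14⁻¹ ≡ 27 (mod 29), so λ ≡ 1·27 ≡ 27.
  x = λ² - 27 - 27 = 729 - 54 ≡ 8; y = λ·(27 - 8) - 7 ≡ 13. → (8, 13)
add G: (8, 13) + (27, 7). λ = (7 - 13)/(27 - 8) ≡ 23/19 mod 29. 19⁻¹ ≡ 26 (mod 29), so λ ≡ 18.
  x = λ² - 8 - 27 = 324 - 35 ≡ 28; y = λ·(8 - 28) - 13 ≡ 4. → (28, 4)
double: tangent at (28, 4): λ = (3·28² + 18)/(2·4) ≡ 21/8. 8⁻¹ ≡ 11 (mod 29), so λ ≡ 21·11 ≡ 28.
  x = λ² - 28 - 28 = 784 - 56 ≡ 3; y = λ·(28 - 3) - 4 ≡ 0. → (3, 0)
add G: (3, 0) + (27, 7). λ = (7 - 0)/(27 - 3) ≡ 7/24 mod 29. 24⁻¹ ≡ 23 (mod 29), so λ ≡ 16.
  x = λ² - 3 - 27 = 256 - 30 ≡ 23; y = λ·(3 - 23) - 0 ≡ 28. → (23, 28)

(23, 28)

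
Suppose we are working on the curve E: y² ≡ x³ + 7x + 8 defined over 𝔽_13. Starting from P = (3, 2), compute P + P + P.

Repeated addition: build up to 3P.
2P: tangent at (3, 2): λ = (3·3² + 7)/(2·2) ≡ 8/4. 4⁻¹ ≡ 10 (mod 13), so λ ≡ 8·10 ≡ 2.
  x = λ² - 3 - 3 = 4 - 6 ≡ 11; y = λ·(3 - 11) - 2 ≡ 8. → (11, 8)
3P: (11, 8) + (3, 2). λ = (2 - 8)/(3 - 11) ≡ 7/5 mod 13. 5⁻¹ ≡ 8 (mod 13), so λ ≡ 4.
  x = λ² - 11 - 3 = 16 - 14 ≡ 2; y = λ·(11 - 2) - 8 ≡ 2. → (2, 2)

(2, 2)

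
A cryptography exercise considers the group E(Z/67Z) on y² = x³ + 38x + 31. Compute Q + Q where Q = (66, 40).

(6, 41)

tangent at (66, 40): λ = (3·66² + 38)/(2·40) ≡ 41/13. 13⁻¹ ≡ 31 (mod 67) since 13·31 = 403 ≡ 1, so λ ≡ 41·31 ≡ 65.
  x = λ² - 66 - 66 = 4225 - 132 ≡ 6; y = λ·(66 - 6) - 40 ≡ 41. → (6, 41)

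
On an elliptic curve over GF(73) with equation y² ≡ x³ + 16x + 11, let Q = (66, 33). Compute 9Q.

Double-and-add on 9 = (1001)₂. Start with Q = (66, 33) for the leading 1-bit.
double: tangent at (66, 33): λ = (3·66² + 16)/(2·33) ≡ 17/66. 66⁻¹ ≡ 52 (mod 73), so λ ≡ 17·52 ≡ 8.
  x = λ² - 66 - 66 = 64 - 132 ≡ 5; y = λ·(66 - 5) - 33 ≡ 17. → (5, 17)
double: tangent at (5, 17): λ = (3·5² + 16)/(2·17) ≡ 18/34. 34⁻¹ ≡ 58 (mod 73), so λ ≡ 18·58 ≡ 22.
  x = λ² - 5 - 5 = 484 - 10 ≡ 36; y = λ·(5 - 36) - 17 ≡ 31. → (36, 31)
double: tangent at (36, 31): λ = (3·36² + 16)/(2·31) ≡ 35/62. 62⁻¹ ≡ 53 (mod 73), so λ ≡ 35·53 ≡ 30.
  x = λ² - 36 - 36 = 900 - 72 ≡ 25; y = λ·(36 - 25) - 31 ≡ 7. → (25, 7)
add Q: (25, 7) + (66, 33). λ = (33 - 7)/(66 - 25) ≡ 26/41 mod 73. 41⁻¹ ≡ 57 (mod 73) since 41·57 = 2337 ≡ 1, so λ ≡ 22.
  x = λ² - 25 - 66 = 484 - 91 ≡ 28; y = λ·(25 - 28) - 7 ≡ 0. → (28, 0)

(28, 0)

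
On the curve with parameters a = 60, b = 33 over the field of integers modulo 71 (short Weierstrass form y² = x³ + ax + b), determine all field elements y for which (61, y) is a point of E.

none

x³ + 60x + 33 = 230674 ≡ 66 (mod 71).
66 is a non-residue mod 71; no y exists.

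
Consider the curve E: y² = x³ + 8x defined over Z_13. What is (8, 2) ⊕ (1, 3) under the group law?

(8, 11)

(8, 2) + (1, 3). λ = (3 - 2)/(1 - 8) ≡ 1/6 mod 13. 6⁻¹ ≡ 11 (mod 13), so λ ≡ 11.
  x = λ² - 8 - 1 = 121 - 9 ≡ 8; y = λ·(8 - 8) - 2 ≡ 11. → (8, 11)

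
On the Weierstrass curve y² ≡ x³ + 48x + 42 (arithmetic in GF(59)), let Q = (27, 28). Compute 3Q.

Repeated addition: build up to 3Q.
2Q: tangent at (27, 28): λ = (3·27² + 48)/(2·28) ≡ 52/56. 56⁻¹ ≡ 39 (mod 59), so λ ≡ 52·39 ≡ 22.
  x = λ² - 27 - 27 = 484 - 54 ≡ 17; y = λ·(27 - 17) - 28 ≡ 15. → (17, 15)
3Q: (17, 15) + (27, 28). λ = (28 - 15)/(27 - 17) ≡ 13/10 mod 59. 10⁻¹ ≡ 6 (mod 59) since 10·6 = 60 ≡ 1, so λ ≡ 19.
  x = λ² - 17 - 27 = 361 - 44 ≡ 22; y = λ·(17 - 22) - 15 ≡ 8. → (22, 8)

(22, 8)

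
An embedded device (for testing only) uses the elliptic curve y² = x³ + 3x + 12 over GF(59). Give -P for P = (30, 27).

(30, 32)

-(30, 27) = (30, -27 mod 59) = (30, 32).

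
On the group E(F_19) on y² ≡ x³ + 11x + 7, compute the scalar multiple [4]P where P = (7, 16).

(5, 4)

Double-and-add on 4 = (100)₂. Start with P = (7, 16) for the leading 1-bit.
double: tangent at (7, 16): λ = (3·7² + 11)/(2·16) ≡ 6/13. 13⁻¹ ≡ 3 (mod 19), so λ ≡ 6·3 ≡ 18.
  x = λ² - 7 - 7 = 324 - 14 ≡ 6; y = λ·(7 - 6) - 16 ≡ 2. → (6, 2)
double: tangent at (6, 2): λ = (3·6² + 11)/(2·2) ≡ 5/4. 4⁻¹ ≡ 5 (mod 19) since 4·5 = 20 ≡ 1, so λ ≡ 5·5 ≡ 6.
  x = λ² - 6 - 6 = 36 - 12 ≡ 5; y = λ·(6 - 5) - 2 ≡ 4. → (5, 4)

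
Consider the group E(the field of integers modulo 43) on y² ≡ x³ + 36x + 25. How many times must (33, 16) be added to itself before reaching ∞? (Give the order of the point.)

5

2P: tangent at (33, 16): λ = (3·33² + 36)/(2·16) ≡ 35/32. 32⁻¹ ≡ 39 (mod 43), so λ ≡ 35·39 ≡ 32.
  x = λ² - 33 - 33 = 1024 - 66 ≡ 12; y = λ·(33 - 12) - 16 ≡ 11. → (12, 11)
3P: (12, 11) + (33, 16). λ = (16 - 11)/(33 - 12) ≡ 5/21 mod 43. 21⁻¹ ≡ 41 (mod 43) since 21·41 = 861 ≡ 1, so λ ≡ 33.
  x = λ² - 12 - 33 = 1089 - 45 ≡ 12; y = λ·(12 - 12) - 11 ≡ 32. → (12, 32)
4P: (12, 32) + (33, 16). λ = (16 - 32)/(33 - 12) ≡ 27/21 mod 43. 21⁻¹ ≡ 41 (mod 43), so λ ≡ 32.
  x = λ² - 12 - 33 = 1024 - 45 ≡ 33; y = λ·(12 - 33) - 32 ≡ 27. → (33, 27)
5P: (33, 27) + (33, 16): same x and y₁ ≡ -y₂, so the sum is ∞.
5P = ∞, so the order is 5.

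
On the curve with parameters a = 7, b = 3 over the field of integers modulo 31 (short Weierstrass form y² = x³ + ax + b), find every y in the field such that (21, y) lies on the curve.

x³ + 7x + 3 = 9411 ≡ 18 (mod 31).
Square roots of 18 mod 31: 7 and 24 (since 7² = 49 ≡ 18).

7, 24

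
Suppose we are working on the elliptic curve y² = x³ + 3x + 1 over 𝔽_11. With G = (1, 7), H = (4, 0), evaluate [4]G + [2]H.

(8, 3)

First 4G:
Double-and-add on 4 = (100)₂. Start with G = (1, 7) for the leading 1-bit.
double: tangent at (1, 7): λ = (3·1² + 3)/(2·7) ≡ 6/3. 3⁻¹ ≡ 4 (mod 11), so λ ≡ 6·4 ≡ 2.
  x = λ² - 1 - 1 = 4 - 2 ≡ 2; y = λ·(1 - 2) - 7 ≡ 2. → (2, 2)
double: tangent at (2, 2): λ = (3·2² + 3)/(2·2) ≡ 4/4. 4⁻¹ ≡ 3 (mod 11) since 4·3 = 12 ≡ 1, so λ ≡ 4·3 ≡ 1.
  x = λ² - 2 - 2 = 1 - 4 ≡ 8; y = λ·(2 - 8) - 2 ≡ 3. → (8, 3)
4G = (8, 3).
Next 2H:
Repeated addition: build up to 2H.
2H: (4, 0) + (4, 0): same x and y₁ ≡ -y₂, so the sum is ∞.
2H = ∞.
Finally 4G + 2H:
(8, 3) + ∞ = (8, 3) (identity).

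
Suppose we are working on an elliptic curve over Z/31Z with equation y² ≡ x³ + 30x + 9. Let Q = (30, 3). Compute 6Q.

Double-and-add on 6 = (110)₂. Start with Q = (30, 3) for the leading 1-bit.
double: tangent at (30, 3): λ = (3·30² + 30)/(2·3) ≡ 2/6. 6⁻¹ ≡ 26 (mod 31), so λ ≡ 2·26 ≡ 21.
  x = λ² - 30 - 30 = 441 - 60 ≡ 9; y = λ·(30 - 9) - 3 ≡ 4. → (9, 4)
add Q: (9, 4) + (30, 3). λ = (3 - 4)/(30 - 9) ≡ 30/21 mod 31. 21⁻¹ ≡ 3 (mod 31), so λ ≡ 28.
  x = λ² - 9 - 30 = 784 - 39 ≡ 1; y = λ·(9 - 1) - 4 ≡ 3. → (1, 3)
double: tangent at (1, 3): λ = (3·1² + 30)/(2·3) ≡ 2/6. 6⁻¹ ≡ 26 (mod 31) since 6·26 = 156 ≡ 1, so λ ≡ 2·26 ≡ 21.
  x = λ² - 1 - 1 = 441 - 2 ≡ 5; y = λ·(1 - 5) - 3 ≡ 6. → (5, 6)

(5, 6)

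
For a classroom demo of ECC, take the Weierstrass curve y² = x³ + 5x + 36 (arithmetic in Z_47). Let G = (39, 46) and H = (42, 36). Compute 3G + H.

First 3G:
Repeated addition: build up to 3G.
2G: tangent at (39, 46): λ = (3·39² + 5)/(2·46) ≡ 9/45. 45⁻¹ ≡ 23 (mod 47) since 45·23 = 1035 ≡ 1, so λ ≡ 9·23 ≡ 19.
  x = λ² - 39 - 39 = 361 - 78 ≡ 1; y = λ·(39 - 1) - 46 ≡ 18. → (1, 18)
3G: (1, 18) + (39, 46). λ = (46 - 18)/(39 - 1) ≡ 28/38 mod 47. 38⁻¹ ≡ 26 (mod 47), so λ ≡ 23.
  x = λ² - 1 - 39 = 529 - 40 ≡ 19; y = λ·(1 - 19) - 18 ≡ 38. → (19, 38)
3G = (19, 38).
Finally 3G + H:
(19, 38) + (42, 36). λ = (36 - 38)/(42 - 19) ≡ 45/23 mod 47. 23⁻¹ ≡ 45 (mod 47), so λ ≡ 4.
  x = λ² - 19 - 42 = 16 - 61 ≡ 2; y = λ·(19 - 2) - 38 ≡ 30. → (2, 30)

(2, 30)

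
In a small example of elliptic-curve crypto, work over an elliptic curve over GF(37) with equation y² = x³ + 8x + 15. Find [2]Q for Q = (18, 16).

tangent at (18, 16): λ = (3·18² + 8)/(2·16) ≡ 18/32. 32⁻¹ ≡ 22 (mod 37) since 32·22 = 704 ≡ 1, so λ ≡ 18·22 ≡ 26.
  x = λ² - 18 - 18 = 676 - 36 ≡ 11; y = λ·(18 - 11) - 16 ≡ 18. → (11, 18)

(11, 18)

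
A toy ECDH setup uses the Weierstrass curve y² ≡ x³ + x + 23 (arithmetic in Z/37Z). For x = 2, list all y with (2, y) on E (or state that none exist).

x³ + 1x + 23 = 33 ≡ 33 (mod 37).
Square roots of 33 mod 37: 12 and 25 (since 12² = 144 ≡ 33).

12, 25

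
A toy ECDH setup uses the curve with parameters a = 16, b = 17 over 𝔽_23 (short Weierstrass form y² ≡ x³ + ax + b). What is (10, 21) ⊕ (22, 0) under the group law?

(7, 14)

(10, 21) + (22, 0). λ = (0 - 21)/(22 - 10) ≡ 2/12 mod 23. 12⁻¹ ≡ 2 (mod 23), so λ ≡ 4.
  x = λ² - 10 - 22 = 16 - 32 ≡ 7; y = λ·(10 - 7) - 21 ≡ 14. → (7, 14)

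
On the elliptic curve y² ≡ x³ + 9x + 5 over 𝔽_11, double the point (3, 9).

(9, 1)

tangent at (3, 9): λ = (3·3² + 9)/(2·9) ≡ 3/7. 7⁻¹ ≡ 8 (mod 11), so λ ≡ 3·8 ≡ 2.
  x = λ² - 3 - 3 = 4 - 6 ≡ 9; y = λ·(3 - 9) - 9 ≡ 1. → (9, 1)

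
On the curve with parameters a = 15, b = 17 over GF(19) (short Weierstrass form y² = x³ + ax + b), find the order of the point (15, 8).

5

2P: tangent at (15, 8): λ = (3·15² + 15)/(2·8) ≡ 6/16. 16⁻¹ ≡ 6 (mod 19), so λ ≡ 6·6 ≡ 17.
  x = λ² - 15 - 15 = 289 - 30 ≡ 12; y = λ·(15 - 12) - 8 ≡ 5. → (12, 5)
3P: (12, 5) + (15, 8). λ = (8 - 5)/(15 - 12) ≡ 3/3 mod 19. 3⁻¹ ≡ 13 (mod 19), so λ ≡ 1.
  x = λ² - 12 - 15 = 1 - 27 ≡ 12; y = λ·(12 - 12) - 5 ≡ 14. → (12, 14)
4P: (12, 14) + (15, 8). λ = (8 - 14)/(15 - 12) ≡ 13/3 mod 19. 3⁻¹ ≡ 13 (mod 19), so λ ≡ 17.
  x = λ² - 12 - 15 = 289 - 27 ≡ 15; y = λ·(12 - 15) - 14 ≡ 11. → (15, 11)
5P: (15, 11) + (15, 8): same x and y₁ ≡ -y₂, so the sum is ∞.
5P = ∞, so the order is 5.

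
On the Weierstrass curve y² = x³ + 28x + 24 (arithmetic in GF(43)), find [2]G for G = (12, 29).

(23, 35)

tangent at (12, 29): λ = (3·12² + 28)/(2·29) ≡ 30/15. 15⁻¹ ≡ 23 (mod 43) since 15·23 = 345 ≡ 1, so λ ≡ 30·23 ≡ 2.
  x = λ² - 12 - 12 = 4 - 24 ≡ 23; y = λ·(12 - 23) - 29 ≡ 35. → (23, 35)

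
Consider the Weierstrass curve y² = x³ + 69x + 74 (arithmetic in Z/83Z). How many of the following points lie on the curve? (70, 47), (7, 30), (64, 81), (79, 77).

2

(70, 47): 47² ≡ 51, rhs ≡ 51 → on.
(7, 30): 30² ≡ 70, rhs ≡ 70 → on.
(64, 81): 81² ≡ 4, rhs ≡ 38 → off.
(79, 77): 77² ≡ 36, rhs ≡ 66 → off.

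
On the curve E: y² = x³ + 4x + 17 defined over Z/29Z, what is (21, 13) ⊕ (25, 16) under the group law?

(21, 13) + (25, 16). λ = (16 - 13)/(25 - 21) ≡ 3/4 mod 29. 4⁻¹ ≡ 22 (mod 29) since 4·22 = 88 ≡ 1, so λ ≡ 8.
  x = λ² - 21 - 25 = 64 - 46 ≡ 18; y = λ·(21 - 18) - 13 ≡ 11. → (18, 11)

(18, 11)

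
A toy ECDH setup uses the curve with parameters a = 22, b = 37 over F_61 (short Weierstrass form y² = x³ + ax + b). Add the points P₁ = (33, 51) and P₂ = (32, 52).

(33, 51) + (32, 52). λ = (52 - 51)/(32 - 33) ≡ 1/60 mod 61. 60⁻¹ ≡ 60 (mod 61) since 60·60 = 3600 ≡ 1, so λ ≡ 60.
  x = λ² - 33 - 32 = 3600 - 65 ≡ 58; y = λ·(33 - 58) - 51 ≡ 35. → (58, 35)

(58, 35)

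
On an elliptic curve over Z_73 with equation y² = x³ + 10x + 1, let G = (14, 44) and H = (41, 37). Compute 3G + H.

First 3G:
Repeated addition: build up to 3G.
2G: tangent at (14, 44): λ = (3·14² + 10)/(2·44) ≡ 14/15. 15⁻¹ ≡ 39 (mod 73), so λ ≡ 14·39 ≡ 35.
  x = λ² - 14 - 14 = 1225 - 28 ≡ 29; y = λ·(14 - 29) - 44 ≡ 15. → (29, 15)
3G: (29, 15) + (14, 44). λ = (44 - 15)/(14 - 29) ≡ 29/58 mod 73. 58⁻¹ ≡ 34 (mod 73), so λ ≡ 37.
  x = λ² - 29 - 14 = 1369 - 43 ≡ 12; y = λ·(29 - 12) - 15 ≡ 30. → (12, 30)
3G = (12, 30).
Finally 3G + H:
(12, 30) + (41, 37). λ = (37 - 30)/(41 - 12) ≡ 7/29 mod 73. 29⁻¹ ≡ 68 (mod 73) since 29·68 = 1972 ≡ 1, so λ ≡ 38.
  x = λ² - 12 - 41 = 1444 - 53 ≡ 4; y = λ·(12 - 4) - 30 ≡ 55. → (4, 55)

(4, 55)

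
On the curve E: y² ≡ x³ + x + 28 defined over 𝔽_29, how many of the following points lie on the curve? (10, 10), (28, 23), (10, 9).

1

(10, 10): 10² ≡ 13, rhs ≡ 23 → off.
(28, 23): 23² ≡ 7, rhs ≡ 26 → off.
(10, 9): 9² ≡ 23, rhs ≡ 23 → on.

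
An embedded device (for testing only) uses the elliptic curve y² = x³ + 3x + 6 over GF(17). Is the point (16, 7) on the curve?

no

y² = 7² ≡ 15; x³ + 3x + 6 = 4150 ≡ 2 (mod 17). 15 ≠ 2.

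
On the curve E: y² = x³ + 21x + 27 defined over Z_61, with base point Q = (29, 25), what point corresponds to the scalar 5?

(44, 8)

Repeated addition: build up to 5Q.
2Q: tangent at (29, 25): λ = (3·29² + 21)/(2·25) ≡ 43/50. 50⁻¹ ≡ 11 (mod 61) since 50·11 = 550 ≡ 1, so λ ≡ 43·11 ≡ 46.
  x = λ² - 29 - 29 = 2116 - 58 ≡ 45; y = λ·(29 - 45) - 25 ≡ 32. → (45, 32)
3Q: (45, 32) + (29, 25). λ = (25 - 32)/(29 - 45) ≡ 54/45 mod 61. 45⁻¹ ≡ 19 (mod 61) since 45·19 = 855 ≡ 1, so λ ≡ 50.
  x = λ² - 45 - 29 = 2500 - 74 ≡ 47; y = λ·(45 - 47) - 32 ≡ 51. → (47, 51)
4Q: (47, 51) + (29, 25). λ = (25 - 51)/(29 - 47) ≡ 35/43 mod 61. 43⁻¹ ≡ 44 (mod 61), so λ ≡ 15.
  x = λ² - 47 - 29 = 225 - 76 ≡ 27; y = λ·(47 - 27) - 51 ≡ 5. → (27, 5)
5Q: (27, 5) + (29, 25). λ = (25 - 5)/(29 - 27) ≡ 20/2 mod 61. 2⁻¹ ≡ 31 (mod 61), so λ ≡ 10.
  x = λ² - 27 - 29 = 100 - 56 ≡ 44; y = λ·(27 - 44) - 5 ≡ 8. → (44, 8)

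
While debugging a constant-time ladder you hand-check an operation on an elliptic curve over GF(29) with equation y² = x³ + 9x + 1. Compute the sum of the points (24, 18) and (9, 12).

(24, 11)

(24, 18) + (9, 12). λ = (12 - 18)/(9 - 24) ≡ 23/14 mod 29. 14⁻¹ ≡ 27 (mod 29), so λ ≡ 12.
  x = λ² - 24 - 9 = 144 - 33 ≡ 24; y = λ·(24 - 24) - 18 ≡ 11. → (24, 11)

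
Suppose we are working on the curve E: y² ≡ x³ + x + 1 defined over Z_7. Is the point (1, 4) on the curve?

no

y² = 4² ≡ 2; x³ + 1x + 1 = 3 ≡ 3 (mod 7). 2 ≠ 3.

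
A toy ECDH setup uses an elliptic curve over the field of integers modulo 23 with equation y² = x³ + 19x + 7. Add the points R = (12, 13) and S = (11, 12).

(1, 21)

(12, 13) + (11, 12). λ = (12 - 13)/(11 - 12) ≡ 22/22 mod 23. 22⁻¹ ≡ 22 (mod 23), so λ ≡ 1.
  x = λ² - 12 - 11 = 1 - 23 ≡ 1; y = λ·(12 - 1) - 13 ≡ 21. → (1, 21)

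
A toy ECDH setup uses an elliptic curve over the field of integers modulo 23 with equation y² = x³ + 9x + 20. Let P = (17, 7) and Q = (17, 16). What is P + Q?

The two points share x = 17 and their y-coordinates satisfy 7 + 16 ≡ 0 (mod 23), so they are inverses. Their sum is 𝒪.

O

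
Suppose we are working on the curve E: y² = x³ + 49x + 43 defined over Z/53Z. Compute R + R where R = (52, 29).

(19, 28)

tangent at (52, 29): λ = (3·52² + 49)/(2·29) ≡ 52/5. 5⁻¹ ≡ 32 (mod 53) since 5·32 = 160 ≡ 1, so λ ≡ 52·32 ≡ 21.
  x = λ² - 52 - 52 = 441 - 104 ≡ 19; y = λ·(52 - 19) - 29 ≡ 28. → (19, 28)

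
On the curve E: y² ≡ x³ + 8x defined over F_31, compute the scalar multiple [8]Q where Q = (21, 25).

Repeated addition: build up to 8Q.
2Q: tangent at (21, 25): λ = (3·21² + 8)/(2·25) ≡ 29/19. 19⁻¹ ≡ 18 (mod 31) since 19·18 = 342 ≡ 1, so λ ≡ 29·18 ≡ 26.
  x = λ² - 21 - 21 = 676 - 42 ≡ 14; y = λ·(21 - 14) - 25 ≡ 2. → (14, 2)
3Q: (14, 2) + (21, 25). λ = (25 - 2)/(21 - 14) ≡ 23/7 mod 31. 7⁻¹ ≡ 9 (mod 31), so λ ≡ 21.
  x = λ² - 14 - 21 = 441 - 35 ≡ 3; y = λ·(14 - 3) - 2 ≡ 12. → (3, 12)
4Q: (3, 12) + (21, 25). λ = (25 - 12)/(21 - 3) ≡ 13/18 mod 31. 18⁻¹ ≡ 19 (mod 31) since 18·19 = 342 ≡ 1, so λ ≡ 30.
  x = λ² - 3 - 21 = 900 - 24 ≡ 8; y = λ·(3 - 8) - 12 ≡ 24. → (8, 24)
5Q: (8, 24) + (21, 25). λ = (25 - 24)/(21 - 8) ≡ 1/13 mod 31. 13⁻¹ ≡ 12 (mod 31), so λ ≡ 12.
  x = λ² - 8 - 21 = 144 - 29 ≡ 22; y = λ·(8 - 22) - 24 ≡ 25. → (22, 25)
6Q: (22, 25) + (21, 25). λ = (25 - 25)/(21 - 22) ≡ 0/30 mod 31. 30⁻¹ ≡ 30 (mod 31), so λ ≡ 0.
  x = λ² - 22 - 21 = 0 - 43 ≡ 19; y = λ·(22 - 19) - 25 ≡ 6. → (19, 6)
7Q: (19, 6) + (21, 25). λ = (25 - 6)/(21 - 19) ≡ 19/2 mod 31. 2⁻¹ ≡ 16 (mod 31) since 2·16 = 32 ≡ 1, so λ ≡ 25.
  x = λ² - 19 - 21 = 625 - 40 ≡ 27; y = λ·(19 - 27) - 6 ≡ 11. → (27, 11)
8Q: (27, 11) + (21, 25). λ = (25 - 11)/(21 - 27) ≡ 14/25 mod 31. 25⁻¹ ≡ 5 (mod 31), so λ ≡ 8.
  x = λ² - 27 - 21 = 64 - 48 ≡ 16; y = λ·(27 - 16) - 11 ≡ 15. → (16, 15)

(16, 15)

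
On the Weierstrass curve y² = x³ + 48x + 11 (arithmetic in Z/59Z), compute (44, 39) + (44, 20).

The two points share x = 44 and their y-coordinates satisfy 39 + 20 ≡ 0 (mod 59), so they are inverses. Their sum is O.

O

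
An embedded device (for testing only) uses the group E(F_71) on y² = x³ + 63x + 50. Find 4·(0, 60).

(62, 23)

Write G = (0, 60).
Repeated addition: build up to 4G.
2G: tangent at (0, 60): λ = (3·0² + 63)/(2·60) ≡ 63/49. 49⁻¹ ≡ 29 (mod 71), so λ ≡ 63·29 ≡ 52.
  x = λ² - 0 - 0 = 2704 - 0 ≡ 6; y = λ·(0 - 6) - 60 ≡ 54. → (6, 54)
3G: (6, 54) + (0, 60). λ = (60 - 54)/(0 - 6) ≡ 6/65 mod 71. 65⁻¹ ≡ 59 (mod 71) since 65·59 = 3835 ≡ 1, so λ ≡ 70.
  x = λ² - 6 - 0 = 4900 - 6 ≡ 66; y = λ·(6 - 66) - 54 ≡ 6. → (66, 6)
4G: (66, 6) + (0, 60). λ = (60 - 6)/(0 - 66) ≡ 54/5 mod 71. 5⁻¹ ≡ 57 (mod 71), so λ ≡ 25.
  x = λ² - 66 - 0 = 625 - 66 ≡ 62; y = λ·(66 - 62) - 6 ≡ 23. → (62, 23)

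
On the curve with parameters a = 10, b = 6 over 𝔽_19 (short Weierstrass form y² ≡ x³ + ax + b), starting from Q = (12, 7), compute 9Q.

Double-and-add on 9 = (1001)₂. Start with Q = (12, 7) for the leading 1-bit.
double: tangent at (12, 7): λ = (3·12² + 10)/(2·7) ≡ 5/14. 14⁻¹ ≡ 15 (mod 19), so λ ≡ 5·15 ≡ 18.
  x = λ² - 12 - 12 = 324 - 24 ≡ 15; y = λ·(12 - 15) - 7 ≡ 15. → (15, 15)
double: tangent at (15, 15): λ = (3·15² + 10)/(2·15) ≡ 1/11. 11⁻¹ ≡ 7 (mod 19), so λ ≡ 1·7 ≡ 7.
  x = λ² - 15 - 15 = 49 - 30 ≡ 0; y = λ·(15 - 0) - 15 ≡ 14. → (0, 14)
double: tangent at (0, 14): λ = (3·0² + 10)/(2·14) ≡ 10/9. 9⁻¹ ≡ 17 (mod 19) since 9·17 = 153 ≡ 1, so λ ≡ 10·17 ≡ 18.
  x = λ² - 0 - 0 = 324 - 0 ≡ 1; y = λ·(0 - 1) - 14 ≡ 6. → (1, 6)
add Q: (1, 6) + (12, 7). λ = (7 - 6)/(12 - 1) ≡ 1/11 mod 19. 11⁻¹ ≡ 7 (mod 19), so λ ≡ 7.
  x = λ² - 1 - 12 = 49 - 13 ≡ 17; y = λ·(1 - 17) - 6 ≡ 15. → (17, 15)

(17, 15)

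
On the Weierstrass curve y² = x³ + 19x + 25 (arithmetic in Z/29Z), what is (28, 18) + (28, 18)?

(3, 15)

tangent at (28, 18): λ = (3·28² + 19)/(2·18) ≡ 22/7. 7⁻¹ ≡ 25 (mod 29), so λ ≡ 22·25 ≡ 28.
  x = λ² - 28 - 28 = 784 - 56 ≡ 3; y = λ·(28 - 3) - 18 ≡ 15. → (3, 15)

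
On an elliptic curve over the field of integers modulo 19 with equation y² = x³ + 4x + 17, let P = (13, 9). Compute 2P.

tangent at (13, 9): λ = (3·13² + 4)/(2·9) ≡ 17/18. 18⁻¹ ≡ 18 (mod 19) since 18·18 = 324 ≡ 1, so λ ≡ 17·18 ≡ 2.
  x = λ² - 13 - 13 = 4 - 26 ≡ 16; y = λ·(13 - 16) - 9 ≡ 4. → (16, 4)

(16, 4)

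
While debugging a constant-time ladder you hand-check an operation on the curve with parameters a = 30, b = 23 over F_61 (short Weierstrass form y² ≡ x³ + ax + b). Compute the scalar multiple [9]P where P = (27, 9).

O

Double-and-add on 9 = (1001)₂. Start with P = (27, 9) for the leading 1-bit.
double: tangent at (27, 9): λ = (3·27² + 30)/(2·9) ≡ 21/18. 18⁻¹ ≡ 17 (mod 61), so λ ≡ 21·17 ≡ 52.
  x = λ² - 27 - 27 = 2704 - 54 ≡ 27; y = λ·(27 - 27) - 9 ≡ 52. → (27, 52)
double: tangent at (27, 52): λ = (3·27² + 30)/(2·52) ≡ 21/43. 43⁻¹ ≡ 44 (mod 61) since 43·44 = 1892 ≡ 1, so λ ≡ 21·44 ≡ 9.
  x = λ² - 27 - 27 = 81 - 54 ≡ 27; y = λ·(27 - 27) - 52 ≡ 9. → (27, 9)
double: tangent at (27, 9): λ = (3·27² + 30)/(2·9) ≡ 21/18. 18⁻¹ ≡ 17 (mod 61), so λ ≡ 21·17 ≡ 52.
  x = λ² - 27 - 27 = 2704 - 54 ≡ 27; y = λ·(27 - 27) - 9 ≡ 52. → (27, 52)
add P: (27, 52) + (27, 9): same x and y₁ ≡ -y₂, so the sum is O.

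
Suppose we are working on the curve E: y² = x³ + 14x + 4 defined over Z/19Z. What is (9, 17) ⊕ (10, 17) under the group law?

(0, 2)

(9, 17) + (10, 17). λ = (17 - 17)/(10 - 9) ≡ 0/1 mod 19. 1⁻¹ ≡ 1 (mod 19), so λ ≡ 0.
  x = λ² - 9 - 10 = 0 - 19 ≡ 0; y = λ·(9 - 0) - 17 ≡ 2. → (0, 2)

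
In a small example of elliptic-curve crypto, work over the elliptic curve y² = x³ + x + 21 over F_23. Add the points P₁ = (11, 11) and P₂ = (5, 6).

(16, 4)

(11, 11) + (5, 6). λ = (6 - 11)/(5 - 11) ≡ 18/17 mod 23. 17⁻¹ ≡ 19 (mod 23) since 17·19 = 323 ≡ 1, so λ ≡ 20.
  x = λ² - 11 - 5 = 400 - 16 ≡ 16; y = λ·(11 - 16) - 11 ≡ 4. → (16, 4)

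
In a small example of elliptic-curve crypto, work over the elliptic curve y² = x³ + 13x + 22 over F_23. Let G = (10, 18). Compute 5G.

(22, 13)

Double-and-add on 5 = (101)₂. Start with G = (10, 18) for the leading 1-bit.
double: tangent at (10, 18): λ = (3·10² + 13)/(2·18) ≡ 14/13. 13⁻¹ ≡ 16 (mod 23), so λ ≡ 14·16 ≡ 17.
  x = λ² - 10 - 10 = 289 - 20 ≡ 16; y = λ·(10 - 16) - 18 ≡ 18. → (16, 18)
double: tangent at (16, 18): λ = (3·16² + 13)/(2·18) ≡ 22/13. 13⁻¹ ≡ 16 (mod 23), so λ ≡ 22·16 ≡ 7.
  x = λ² - 16 - 16 = 49 - 32 ≡ 17; y = λ·(16 - 17) - 18 ≡ 21. → (17, 21)
add G: (17, 21) + (10, 18). λ = (18 - 21)/(10 - 17) ≡ 20/16 mod 23. 16⁻¹ ≡ 13 (mod 23) since 16·13 = 208 ≡ 1, so λ ≡ 7.
  x = λ² - 17 - 10 = 49 - 27 ≡ 22; y = λ·(17 - 22) - 21 ≡ 13. → (22, 13)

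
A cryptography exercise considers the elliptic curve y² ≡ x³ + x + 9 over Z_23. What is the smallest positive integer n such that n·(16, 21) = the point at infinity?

2P: tangent at (16, 21): λ = (3·16² + 1)/(2·21) ≡ 10/19. 19⁻¹ ≡ 17 (mod 23), so λ ≡ 10·17 ≡ 9.
  x = λ² - 16 - 16 = 81 - 32 ≡ 3; y = λ·(16 - 3) - 21 ≡ 4. → (3, 4)
3P: (3, 4) + (16, 21). λ = (21 - 4)/(16 - 3) ≡ 17/13 mod 23. 13⁻¹ ≡ 16 (mod 23) since 13·16 = 208 ≡ 1, so λ ≡ 19.
  x = λ² - 3 - 16 = 361 - 19 ≡ 20; y = λ·(3 - 20) - 4 ≡ 18. → (20, 18)
4P: (20, 18) + (16, 21). λ = (21 - 18)/(16 - 20) ≡ 3/19 mod 23. 19⁻¹ ≡ 17 (mod 23) since 19·17 = 323 ≡ 1, so λ ≡ 5.
  x = λ² - 20 - 16 = 25 - 36 ≡ 12; y = λ·(20 - 12) - 18 ≡ 22. → (12, 22)
5P: (12, 22) + (16, 21). λ = (21 - 22)/(16 - 12) ≡ 22/4 mod 23. 4⁻¹ ≡ 6 (mod 23), so λ ≡ 17.
  x = λ² - 12 - 16 = 289 - 28 ≡ 8; y = λ·(12 - 8) - 22 ≡ 0. → (8, 0)
6P: (8, 0) + (16, 21). λ = (21 - 0)/(16 - 8) ≡ 21/8 mod 23. 8⁻¹ ≡ 3 (mod 23), so λ ≡ 17.
  x = λ² - 8 - 16 = 289 - 24 ≡ 12; y = λ·(8 - 12) - 0 ≡ 1. → (12, 1)
7P: (12, 1) + (16, 21). λ = (21 - 1)/(16 - 12) ≡ 20/4 mod 23. 4⁻¹ ≡ 6 (mod 23) since 4·6 = 24 ≡ 1, so λ ≡ 5.
  x = λ² - 12 - 16 = 25 - 28 ≡ 20; y = λ·(12 - 20) - 1 ≡ 5. → (20, 5)
8P: (20, 5) + (16, 21). λ = (21 - 5)/(16 - 20) ≡ 16/19 mod 23. 19⁻¹ ≡ 17 (mod 23), so λ ≡ 19.
  x = λ² - 20 - 16 = 361 - 36 ≡ 3; y = λ·(20 - 3) - 5 ≡ 19. → (3, 19)
9P: (3, 19) + (16, 21). λ = (21 - 19)/(16 - 3) ≡ 2/13 mod 23. 13⁻¹ ≡ 16 (mod 23), so λ ≡ 9.
  x = λ² - 3 - 16 = 81 - 19 ≡ 16; y = λ·(3 - 16) - 19 ≡ 2. → (16, 2)
10P: (16, 2) + (16, 21): same x and y₁ ≡ -y₂, so the sum is the point at infinity.
10P = the point at infinity, so the order is 10.

10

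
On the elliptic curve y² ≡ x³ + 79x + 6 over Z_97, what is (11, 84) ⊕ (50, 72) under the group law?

(11, 84) + (50, 72). λ = (72 - 84)/(50 - 11) ≡ 85/39 mod 97. 39⁻¹ ≡ 5 (mod 97), so λ ≡ 37.
  x = λ² - 11 - 50 = 1369 - 61 ≡ 47; y = λ·(11 - 47) - 84 ≡ 39. → (47, 39)

(47, 39)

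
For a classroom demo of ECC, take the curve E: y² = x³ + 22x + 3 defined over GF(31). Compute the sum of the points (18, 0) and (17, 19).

(18, 0) + (17, 19). λ = (19 - 0)/(17 - 18) ≡ 19/30 mod 31. 30⁻¹ ≡ 30 (mod 31) since 30·30 = 900 ≡ 1, so λ ≡ 12.
  x = λ² - 18 - 17 = 144 - 35 ≡ 16; y = λ·(18 - 16) - 0 ≡ 24. → (16, 24)

(16, 24)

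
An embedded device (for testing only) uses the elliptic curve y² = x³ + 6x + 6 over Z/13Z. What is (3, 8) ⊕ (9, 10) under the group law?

(3, 8) + (9, 10). λ = (10 - 8)/(9 - 3) ≡ 2/6 mod 13. 6⁻¹ ≡ 11 (mod 13), so λ ≡ 9.
  x = λ² - 3 - 9 = 81 - 12 ≡ 4; y = λ·(3 - 4) - 8 ≡ 9. → (4, 9)

(4, 9)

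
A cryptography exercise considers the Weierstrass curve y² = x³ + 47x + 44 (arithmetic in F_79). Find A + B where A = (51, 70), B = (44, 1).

(51, 70) + (44, 1). λ = (1 - 70)/(44 - 51) ≡ 10/72 mod 79. 72⁻¹ ≡ 45 (mod 79), so λ ≡ 55.
  x = λ² - 51 - 44 = 3025 - 95 ≡ 7; y = λ·(51 - 7) - 70 ≡ 59. → (7, 59)

(7, 59)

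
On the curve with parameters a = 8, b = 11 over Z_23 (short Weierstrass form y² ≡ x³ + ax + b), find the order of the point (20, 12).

2P: tangent at (20, 12): λ = (3·20² + 8)/(2·12) ≡ 12/1. 1⁻¹ ≡ 1 (mod 23) since 1·1 = 1 ≡ 1, so λ ≡ 12·1 ≡ 12.
  x = λ² - 20 - 20 = 144 - 40 ≡ 12; y = λ·(20 - 12) - 12 ≡ 15. → (12, 15)
3P: (12, 15) + (20, 12). λ = (12 - 15)/(20 - 12) ≡ 20/8 mod 23. 8⁻¹ ≡ 3 (mod 23), so λ ≡ 14.
  x = λ² - 12 - 20 = 196 - 32 ≡ 3; y = λ·(12 - 3) - 15 ≡ 19. → (3, 19)
4P: (3, 19) + (20, 12). λ = (12 - 19)/(20 - 3) ≡ 16/17 mod 23. 17⁻¹ ≡ 19 (mod 23), so λ ≡ 5.
  x = λ² - 3 - 20 = 25 - 23 ≡ 2; y = λ·(3 - 2) - 19 ≡ 9. → (2, 9)
5P: (2, 9) + (20, 12). λ = (12 - 9)/(20 - 2) ≡ 3/18 mod 23. 18⁻¹ ≡ 9 (mod 23), so λ ≡ 4.
  x = λ² - 2 - 20 = 16 - 22 ≡ 17; y = λ·(2 - 17) - 9 ≡ 0. → (17, 0)
6P: (17, 0) + (20, 12). λ = (12 - 0)/(20 - 17) ≡ 12/3 mod 23. 3⁻¹ ≡ 8 (mod 23) since 3·8 = 24 ≡ 1, so λ ≡ 4.
  x = λ² - 17 - 20 = 16 - 37 ≡ 2; y = λ·(17 - 2) - 0 ≡ 14. → (2, 14)
7P: (2, 14) + (20, 12). λ = (12 - 14)/(20 - 2) ≡ 21/18 mod 23. 18⁻¹ ≡ 9 (mod 23) since 18·9 = 162 ≡ 1, so λ ≡ 5.
  x = λ² - 2 - 20 = 25 - 22 ≡ 3; y = λ·(2 - 3) - 14 ≡ 4. → (3, 4)
8P: (3, 4) + (20, 12). λ = (12 - 4)/(20 - 3) ≡ 8/17 mod 23. 17⁻¹ ≡ 19 (mod 23), so λ ≡ 14.
  x = λ² - 3 - 20 = 196 - 23 ≡ 12; y = λ·(3 - 12) - 4 ≡ 8. → (12, 8)
9P: (12, 8) + (20, 12). λ = (12 - 8)/(20 - 12) ≡ 4/8 mod 23. 8⁻¹ ≡ 3 (mod 23), so λ ≡ 12.
  x = λ² - 12 - 20 = 144 - 32 ≡ 20; y = λ·(12 - 20) - 8 ≡ 11. → (20, 11)
10P: (20, 11) + (20, 12): same x and y₁ ≡ -y₂, so the sum is O.
10P = O, so the order is 10.

10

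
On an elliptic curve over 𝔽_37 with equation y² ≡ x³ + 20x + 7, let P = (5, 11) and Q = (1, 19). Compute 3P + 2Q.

First 3P:
Repeated addition: build up to 3P.
2P: tangent at (5, 11): λ = (3·5² + 20)/(2·11) ≡ 21/22. 22⁻¹ ≡ 32 (mod 37), so λ ≡ 21·32 ≡ 6.
  x = λ² - 5 - 5 = 36 - 10 ≡ 26; y = λ·(5 - 26) - 11 ≡ 11. → (26, 11)
3P: (26, 11) + (5, 11). λ = (11 - 11)/(5 - 26) ≡ 0/16 mod 37. 16⁻¹ ≡ 7 (mod 37), so λ ≡ 0.
  x = λ² - 26 - 5 = 0 - 31 ≡ 6; y = λ·(26 - 6) - 11 ≡ 26. → (6, 26)
3P = (6, 26).
Next 2Q:
Repeated addition: build up to 2Q.
2Q: tangent at (1, 19): λ = (3·1² + 20)/(2·19) ≡ 23/1. 1⁻¹ ≡ 1 (mod 37) since 1·1 = 1 ≡ 1, so λ ≡ 23·1 ≡ 23.
  x = λ² - 1 - 1 = 529 - 2 ≡ 9; y = λ·(1 - 9) - 19 ≡ 19. → (9, 19)
2Q = (9, 19).
Finally 3P + 2Q:
(6, 26) + (9, 19). λ = (19 - 26)/(9 - 6) ≡ 30/3 mod 37. 3⁻¹ ≡ 25 (mod 37), so λ ≡ 10.
  x = λ² - 6 - 9 = 100 - 15 ≡ 11; y = λ·(6 - 11) - 26 ≡ 35. → (11, 35)

(11, 35)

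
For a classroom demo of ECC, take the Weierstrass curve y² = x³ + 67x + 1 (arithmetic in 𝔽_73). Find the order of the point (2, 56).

2P: tangent at (2, 56): λ = (3·2² + 67)/(2·56) ≡ 6/39. 39⁻¹ ≡ 15 (mod 73) since 39·15 = 585 ≡ 1, so λ ≡ 6·15 ≡ 17.
  x = λ² - 2 - 2 = 289 - 4 ≡ 66; y = λ·(2 - 66) - 56 ≡ 24. → (66, 24)
3P: (66, 24) + (2, 56). λ = (56 - 24)/(2 - 66) ≡ 32/9 mod 73. 9⁻¹ ≡ 65 (mod 73), so λ ≡ 36.
  x = λ² - 66 - 2 = 1296 - 68 ≡ 60; y = λ·(66 - 60) - 24 ≡ 46. → (60, 46)
4P: (60, 46) + (2, 56). λ = (56 - 46)/(2 - 60) ≡ 10/15 mod 73. 15⁻¹ ≡ 39 (mod 73) since 15·39 = 585 ≡ 1, so λ ≡ 25.
  x = λ² - 60 - 2 = 625 - 62 ≡ 52; y = λ·(60 - 52) - 46 ≡ 8. → (52, 8)
5P: (52, 8) + (2, 56). λ = (56 - 8)/(2 - 52) ≡ 48/23 mod 73. 23⁻¹ ≡ 54 (mod 73) since 23·54 = 1242 ≡ 1, so λ ≡ 37.
  x = λ² - 52 - 2 = 1369 - 54 ≡ 1; y = λ·(52 - 1) - 8 ≡ 54. → (1, 54)
6P: (1, 54) + (2, 56). λ = (56 - 54)/(2 - 1) ≡ 2/1 mod 73. 1⁻¹ ≡ 1 (mod 73), so λ ≡ 2.
  x = λ² - 1 - 2 = 4 - 3 ≡ 1; y = λ·(1 - 1) - 54 ≡ 19. → (1, 19)
7P: (1, 19) + (2, 56). λ = (56 - 19)/(2 - 1) ≡ 37/1 mod 73. 1⁻¹ ≡ 1 (mod 73) since 1·1 = 1 ≡ 1, so λ ≡ 37.
  x = λ² - 1 - 2 = 1369 - 3 ≡ 52; y = λ·(1 - 52) - 19 ≡ 65. → (52, 65)
8P: (52, 65) + (2, 56). λ = (56 - 65)/(2 - 52) ≡ 64/23 mod 73. 23⁻¹ ≡ 54 (mod 73) since 23·54 = 1242 ≡ 1, so λ ≡ 25.
  x = λ² - 52 - 2 = 625 - 54 ≡ 60; y = λ·(52 - 60) - 65 ≡ 27. → (60, 27)
9P: (60, 27) + (2, 56). λ = (56 - 27)/(2 - 60) ≡ 29/15 mod 73. 15⁻¹ ≡ 39 (mod 73), so λ ≡ 36.
  x = λ² - 60 - 2 = 1296 - 62 ≡ 66; y = λ·(60 - 66) - 27 ≡ 49. → (66, 49)
10P: (66, 49) + (2, 56). λ = (56 - 49)/(2 - 66) ≡ 7/9 mod 73. 9⁻¹ ≡ 65 (mod 73) since 9·65 = 585 ≡ 1, so λ ≡ 17.
  x = λ² - 66 - 2 = 289 - 68 ≡ 2; y = λ·(66 - 2) - 49 ≡ 17. → (2, 17)
11P: (2, 17) + (2, 56): same x and y₁ ≡ -y₂, so the sum is O.
11P = O, so the order is 11.

11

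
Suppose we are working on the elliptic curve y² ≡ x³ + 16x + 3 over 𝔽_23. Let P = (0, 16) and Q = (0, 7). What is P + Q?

The two points share x = 0 and their y-coordinates satisfy 16 + 7 ≡ 0 (mod 23), so they are inverses. Their sum is 𝒪.

O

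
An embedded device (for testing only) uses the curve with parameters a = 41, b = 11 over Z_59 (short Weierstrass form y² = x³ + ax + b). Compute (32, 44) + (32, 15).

O

The two points share x = 32 and their y-coordinates satisfy 44 + 15 ≡ 0 (mod 59), so they are inverses. Their sum is 𝒪.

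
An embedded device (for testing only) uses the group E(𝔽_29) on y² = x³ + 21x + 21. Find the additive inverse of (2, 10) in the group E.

(2, 19)

-(2, 10) = (2, -10 mod 29) = (2, 19).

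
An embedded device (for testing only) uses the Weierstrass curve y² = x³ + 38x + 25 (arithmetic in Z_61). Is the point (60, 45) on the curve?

y² = 45² ≡ 12; x³ + 38x + 25 = 218305 ≡ 47 (mod 61). 12 ≠ 47.

no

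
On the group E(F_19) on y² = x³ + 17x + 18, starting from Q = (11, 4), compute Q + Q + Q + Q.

Repeated addition: build up to 4Q.
2Q: tangent at (11, 4): λ = (3·11² + 17)/(2·4) ≡ 0/8. 8⁻¹ ≡ 12 (mod 19), so λ ≡ 0·12 ≡ 0.
  x = λ² - 11 - 11 = 0 - 22 ≡ 16; y = λ·(11 - 16) - 4 ≡ 15. → (16, 15)
3Q: (16, 15) + (11, 4). λ = (4 - 15)/(11 - 16) ≡ 8/14 mod 19. 14⁻¹ ≡ 15 (mod 19), so λ ≡ 6.
  x = λ² - 16 - 11 = 36 - 27 ≡ 9; y = λ·(16 - 9) - 15 ≡ 8. → (9, 8)
4Q: (9, 8) + (11, 4). λ = (4 - 8)/(11 - 9) ≡ 15/2 mod 19. 2⁻¹ ≡ 10 (mod 19), so λ ≡ 17.
  x = λ² - 9 - 11 = 289 - 20 ≡ 3; y = λ·(9 - 3) - 8 ≡ 18. → (3, 18)

(3, 18)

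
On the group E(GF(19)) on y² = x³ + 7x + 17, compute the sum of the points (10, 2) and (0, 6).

(10, 2) + (0, 6). λ = (6 - 2)/(0 - 10) ≡ 4/9 mod 19. 9⁻¹ ≡ 17 (mod 19), so λ ≡ 11.
  x = λ² - 10 - 0 = 121 - 10 ≡ 16; y = λ·(10 - 16) - 2 ≡ 8. → (16, 8)

(16, 8)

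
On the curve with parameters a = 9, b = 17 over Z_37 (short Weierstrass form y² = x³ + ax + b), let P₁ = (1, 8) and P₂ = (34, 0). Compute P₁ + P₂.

(1, 8) + (34, 0). λ = (0 - 8)/(34 - 1) ≡ 29/33 mod 37. 33⁻¹ ≡ 9 (mod 37) since 33·9 = 297 ≡ 1, so λ ≡ 2.
  x = λ² - 1 - 34 = 4 - 35 ≡ 6; y = λ·(1 - 6) - 8 ≡ 19. → (6, 19)

(6, 19)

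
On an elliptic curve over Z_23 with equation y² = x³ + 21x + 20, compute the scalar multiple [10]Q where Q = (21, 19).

Double-and-add on 10 = (1010)₂. Start with Q = (21, 19) for the leading 1-bit.
double: tangent at (21, 19): λ = (3·21² + 21)/(2·19) ≡ 10/15. 15⁻¹ ≡ 20 (mod 23) since 15·20 = 300 ≡ 1, so λ ≡ 10·20 ≡ 16.
  x = λ² - 21 - 21 = 256 - 42 ≡ 7; y = λ·(21 - 7) - 19 ≡ 21. → (7, 21)
double: tangent at (7, 21): λ = (3·7² + 21)/(2·21) ≡ 7/19. 19⁻¹ ≡ 17 (mod 23), so λ ≡ 7·17 ≡ 4.
  x = λ² - 7 - 7 = 16 - 14 ≡ 2; y = λ·(7 - 2) - 21 ≡ 22. → (2, 22)
add Q: (2, 22) + (21, 19). λ = (19 - 22)/(21 - 2) ≡ 20/19 mod 23. 19⁻¹ ≡ 17 (mod 23), so λ ≡ 18.
  x = λ² - 2 - 21 = 324 - 23 ≡ 2; y = λ·(2 - 2) - 22 ≡ 1. → (2, 1)
double: tangent at (2, 1): λ = (3·2² + 21)/(2·1) ≡ 10/2. 2⁻¹ ≡ 12 (mod 23) since 2·12 = 24 ≡ 1, so λ ≡ 10·12 ≡ 5.
  x = λ² - 2 - 2 = 25 - 4 ≡ 21; y = λ·(2 - 21) - 1 ≡ 19. → (21, 19)

(21, 19)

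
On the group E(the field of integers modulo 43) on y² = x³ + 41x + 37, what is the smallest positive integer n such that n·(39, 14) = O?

2P: tangent at (39, 14): λ = (3·39² + 41)/(2·14) ≡ 3/28. 28⁻¹ ≡ 20 (mod 43), so λ ≡ 3·20 ≡ 17.
  x = λ² - 39 - 39 = 289 - 78 ≡ 39; y = λ·(39 - 39) - 14 ≡ 29. → (39, 29)
3P: (39, 29) + (39, 14): same x and y₁ ≡ -y₂, so the sum is O.
3P = O, so the order is 3.

3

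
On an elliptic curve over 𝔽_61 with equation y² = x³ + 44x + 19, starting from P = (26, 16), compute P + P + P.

(53, 3)

Repeated addition: build up to 3P.
2P: tangent at (26, 16): λ = (3·26² + 44)/(2·16) ≡ 59/32. 32⁻¹ ≡ 21 (mod 61), so λ ≡ 59·21 ≡ 19.
  x = λ² - 26 - 26 = 361 - 52 ≡ 4; y = λ·(26 - 4) - 16 ≡ 36. → (4, 36)
3P: (4, 36) + (26, 16). λ = (16 - 36)/(26 - 4) ≡ 41/22 mod 61. 22⁻¹ ≡ 25 (mod 61), so λ ≡ 49.
  x = λ² - 4 - 26 = 2401 - 30 ≡ 53; y = λ·(4 - 53) - 36 ≡ 3. → (53, 3)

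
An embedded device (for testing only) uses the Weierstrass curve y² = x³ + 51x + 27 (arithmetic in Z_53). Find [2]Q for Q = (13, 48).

tangent at (13, 48): λ = (3·13² + 51)/(2·48) ≡ 28/43. 43⁻¹ ≡ 37 (mod 53), so λ ≡ 28·37 ≡ 29.
  x = λ² - 13 - 13 = 841 - 26 ≡ 20; y = λ·(13 - 20) - 48 ≡ 14. → (20, 14)

(20, 14)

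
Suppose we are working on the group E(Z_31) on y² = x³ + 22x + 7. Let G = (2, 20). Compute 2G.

tangent at (2, 20): λ = (3·2² + 22)/(2·20) ≡ 3/9. 9⁻¹ ≡ 7 (mod 31), so λ ≡ 3·7 ≡ 21.
  x = λ² - 2 - 2 = 441 - 4 ≡ 3; y = λ·(2 - 3) - 20 ≡ 21. → (3, 21)

(3, 21)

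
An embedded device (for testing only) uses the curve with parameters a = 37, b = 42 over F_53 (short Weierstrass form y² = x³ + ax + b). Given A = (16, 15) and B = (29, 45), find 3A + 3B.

(16, 15)

First 3A:
Repeated addition: build up to 3A.
2A: tangent at (16, 15): λ = (3·16² + 37)/(2·15) ≡ 10/30. 30⁻¹ ≡ 23 (mod 53) since 30·23 = 690 ≡ 1, so λ ≡ 10·23 ≡ 18.
  x = λ² - 16 - 16 = 324 - 32 ≡ 27; y = λ·(16 - 27) - 15 ≡ 52. → (27, 52)
3A: (27, 52) + (16, 15). λ = (15 - 52)/(16 - 27) ≡ 16/42 mod 53. 42⁻¹ ≡ 24 (mod 53), so λ ≡ 13.
  x = λ² - 27 - 16 = 169 - 43 ≡ 20; y = λ·(27 - 20) - 52 ≡ 39. → (20, 39)
3A = (20, 39).
Next 3B:
Repeated addition: build up to 3B.
2B: tangent at (29, 45): λ = (3·29² + 37)/(2·45) ≡ 16/37. 37⁻¹ ≡ 43 (mod 53), so λ ≡ 16·43 ≡ 52.
  x = λ² - 29 - 29 = 2704 - 58 ≡ 49; y = λ·(29 - 49) - 45 ≡ 28. → (49, 28)
3B: (49, 28) + (29, 45). λ = (45 - 28)/(29 - 49) ≡ 17/33 mod 53. 33⁻¹ ≡ 45 (mod 53), so λ ≡ 23.
  x = λ² - 49 - 29 = 529 - 78 ≡ 27; y = λ·(49 - 27) - 28 ≡ 1. → (27, 1)
3B = (27, 1).
Finally 3A + 3B:
(20, 39) + (27, 1). λ = (1 - 39)/(27 - 20) ≡ 15/7 mod 53. 7⁻¹ ≡ 38 (mod 53) since 7·38 = 266 ≡ 1, so λ ≡ 40.
  x = λ² - 20 - 27 = 1600 - 47 ≡ 16; y = λ·(20 - 16) - 39 ≡ 15. → (16, 15)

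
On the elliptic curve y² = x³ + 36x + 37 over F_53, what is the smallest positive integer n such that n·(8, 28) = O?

9

2P: tangent at (8, 28): λ = (3·8² + 36)/(2·28) ≡ 16/3. 3⁻¹ ≡ 18 (mod 53), so λ ≡ 16·18 ≡ 23.
  x = λ² - 8 - 8 = 529 - 16 ≡ 36; y = λ·(8 - 36) - 28 ≡ 17. → (36, 17)
3P: (36, 17) + (8, 28). λ = (28 - 17)/(8 - 36) ≡ 11/25 mod 53. 25⁻¹ ≡ 17 (mod 53) since 25·17 = 425 ≡ 1, so λ ≡ 28.
  x = λ² - 36 - 8 = 784 - 44 ≡ 51; y = λ·(36 - 51) - 17 ≡ 40. → (51, 40)
4P: (51, 40) + (8, 28). λ = (28 - 40)/(8 - 51) ≡ 41/10 mod 53. 10⁻¹ ≡ 16 (mod 53), so λ ≡ 20.
  x = λ² - 51 - 8 = 400 - 59 ≡ 23; y = λ·(51 - 23) - 40 ≡ 43. → (23, 43)
5P: (23, 43) + (8, 28). λ = (28 - 43)/(8 - 23) ≡ 38/38 mod 53. 38⁻¹ ≡ 7 (mod 53), so λ ≡ 1.
  x = λ² - 23 - 8 = 1 - 31 ≡ 23; y = λ·(23 - 23) - 43 ≡ 10. → (23, 10)
6P: (23, 10) + (8, 28). λ = (28 - 10)/(8 - 23) ≡ 18/38 mod 53. 38⁻¹ ≡ 7 (mod 53), so λ ≡ 20.
  x = λ² - 23 - 8 = 400 - 31 ≡ 51; y = λ·(23 - 51) - 10 ≡ 13. → (51, 13)
7P: (51, 13) + (8, 28). λ = (28 - 13)/(8 - 51) ≡ 15/10 mod 53. 10⁻¹ ≡ 16 (mod 53) since 10·16 = 160 ≡ 1, so λ ≡ 28.
  x = λ² - 51 - 8 = 784 - 59 ≡ 36; y = λ·(51 - 36) - 13 ≡ 36. → (36, 36)
8P: (36, 36) + (8, 28). λ = (28 - 36)/(8 - 36) ≡ 45/25 mod 53. 25⁻¹ ≡ 17 (mod 53) since 25·17 = 425 ≡ 1, so λ ≡ 23.
  x = λ² - 36 - 8 = 529 - 44 ≡ 8; y = λ·(36 - 8) - 36 ≡ 25. → (8, 25)
9P: (8, 25) + (8, 28): same x and y₁ ≡ -y₂, so the sum is O.
9P = O, so the order is 9.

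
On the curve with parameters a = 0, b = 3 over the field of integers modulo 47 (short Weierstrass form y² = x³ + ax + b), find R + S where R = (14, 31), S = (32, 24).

(10, 4)

(14, 31) + (32, 24). λ = (24 - 31)/(32 - 14) ≡ 40/18 mod 47. 18⁻¹ ≡ 34 (mod 47) since 18·34 = 612 ≡ 1, so λ ≡ 44.
  x = λ² - 14 - 32 = 1936 - 46 ≡ 10; y = λ·(14 - 10) - 31 ≡ 4. → (10, 4)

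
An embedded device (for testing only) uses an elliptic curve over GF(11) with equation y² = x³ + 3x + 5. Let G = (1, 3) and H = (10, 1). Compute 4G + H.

First 4G:
Double-and-add on 4 = (100)₂. Start with G = (1, 3) for the leading 1-bit.
double: tangent at (1, 3): λ = (3·1² + 3)/(2·3) ≡ 6/6. 6⁻¹ ≡ 2 (mod 11), so λ ≡ 6·2 ≡ 1.
  x = λ² - 1 - 1 = 1 - 2 ≡ 10; y = λ·(1 - 10) - 3 ≡ 10. → (10, 10)
double: tangent at (10, 10): λ = (3·10² + 3)/(2·10) ≡ 6/9. 9⁻¹ ≡ 5 (mod 11), so λ ≡ 6·5 ≡ 8.
  x = λ² - 10 - 10 = 64 - 20 ≡ 0; y = λ·(10 - 0) - 10 ≡ 4. → (0, 4)
4G = (0, 4).
Finally 4G + H:
(0, 4) + (10, 1). λ = (1 - 4)/(10 - 0) ≡ 8/10 mod 11. 10⁻¹ ≡ 10 (mod 11), so λ ≡ 3.
  x = λ² - 0 - 10 = 9 - 10 ≡ 10; y = λ·(0 - 10) - 4 ≡ 10. → (10, 10)

(10, 10)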